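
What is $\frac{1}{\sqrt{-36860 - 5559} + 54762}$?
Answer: $\frac{54762}{2998919063} - \frac{13 i \sqrt{251}}{2998919063} \approx 1.8261 \cdot 10^{-5} - 6.8678 \cdot 10^{-8} i$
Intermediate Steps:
$\frac{1}{\sqrt{-36860 - 5559} + 54762} = \frac{1}{\sqrt{-42419} + 54762} = \frac{1}{13 i \sqrt{251} + 54762} = \frac{1}{54762 + 13 i \sqrt{251}}$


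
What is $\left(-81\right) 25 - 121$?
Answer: $-2146$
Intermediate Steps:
$\left(-81\right) 25 - 121 = -2025 - 121 = -2146$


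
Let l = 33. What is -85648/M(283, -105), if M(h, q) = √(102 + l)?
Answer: -85648*√15/45 ≈ -7371.4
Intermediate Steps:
M(h, q) = 3*√15 (M(h, q) = √(102 + 33) = √135 = 3*√15)
-85648/M(283, -105) = -85648*√15/45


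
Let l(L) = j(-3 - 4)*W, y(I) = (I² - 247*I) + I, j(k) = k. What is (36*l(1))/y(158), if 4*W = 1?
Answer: 63/13904 ≈ 0.0045311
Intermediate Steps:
W = ¼ (W = (¼)*1 = ¼ ≈ 0.25000)
y(I) = I² - 246*I
l(L) = -7/4 (l(L) = (-3 - 4)*(¼) = -7*¼ = -7/4)
(36*l(1))/y(158) = (36*(-7/4))/((158*(-246 + 158))) = -63/(158*(-88)) = -63/(-13904) = -63*(-1/13904) = 63/13904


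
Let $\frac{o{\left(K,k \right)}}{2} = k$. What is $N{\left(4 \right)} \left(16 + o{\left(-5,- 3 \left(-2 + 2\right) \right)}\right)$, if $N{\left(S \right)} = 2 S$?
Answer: $128$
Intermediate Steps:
$o{\left(K,k \right)} = 2 k$
$N{\left(4 \right)} \left(16 + o{\left(-5,- 3 \left(-2 + 2\right) \right)}\right) = 2 \cdot 4 \left(16 + 2 \left(- 3 \left(-2 + 2\right)\right)\right) = 8 \left(16 + 2 \left(\left(-3\right) 0\right)\right) = 8 \left(16 + 2 \cdot 0\right) = 8 \left(16 + 0\right) = 8 \cdot 16 = 128$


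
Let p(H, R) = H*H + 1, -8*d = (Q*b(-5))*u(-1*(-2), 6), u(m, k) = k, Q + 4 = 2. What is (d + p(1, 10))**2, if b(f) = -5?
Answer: 121/4 ≈ 30.250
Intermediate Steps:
Q = -2 (Q = -4 + 2 = -2)
d = -15/2 (d = -(-2*(-5))*6/8 = -5*6/4 = -1/8*60 = -15/2 ≈ -7.5000)
p(H, R) = 1 + H**2 (p(H, R) = H**2 + 1 = 1 + H**2)
(d + p(1, 10))**2 = (-15/2 + (1 + 1**2))**2 = (-15/2 + (1 + 1))**2 = (-15/2 + 2)**2 = (-11/2)**2 = 121/4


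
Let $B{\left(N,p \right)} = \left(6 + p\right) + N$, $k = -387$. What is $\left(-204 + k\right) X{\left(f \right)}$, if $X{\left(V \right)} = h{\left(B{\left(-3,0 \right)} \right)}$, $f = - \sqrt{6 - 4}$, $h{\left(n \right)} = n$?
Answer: $-1773$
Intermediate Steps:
$B{\left(N,p \right)} = 6 + N + p$
$f = - \sqrt{2} \approx -1.4142$
$X{\left(V \right)} = 3$ ($X{\left(V \right)} = 6 - 3 + 0 = 3$)
$\left(-204 + k\right) X{\left(f \right)} = \left(-204 - 387\right) 3 = \left(-591\right) 3 = -1773$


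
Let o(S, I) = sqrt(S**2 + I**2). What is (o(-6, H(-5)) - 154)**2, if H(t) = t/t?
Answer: (154 - sqrt(37))**2 ≈ 21880.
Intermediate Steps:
H(t) = 1
o(S, I) = sqrt(I**2 + S**2)
(o(-6, H(-5)) - 154)**2 = (sqrt(1**2 + (-6)**2) - 154)**2 = (sqrt(1 + 36) - 154)**2 = (sqrt(37) - 154)**2 = (-154 + sqrt(37))**2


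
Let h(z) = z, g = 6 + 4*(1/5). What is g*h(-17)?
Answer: -578/5 ≈ -115.60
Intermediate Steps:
g = 34/5 (g = 6 + 4*(1*(1/5)) = 6 + 4*(1/5) = 6 + 4/5 = 34/5 ≈ 6.8000)
g*h(-17) = (34/5)*(-17) = -578/5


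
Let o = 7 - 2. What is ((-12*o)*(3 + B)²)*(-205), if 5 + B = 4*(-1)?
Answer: 442800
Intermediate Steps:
B = -9 (B = -5 + 4*(-1) = -5 - 4 = -9)
o = 5
((-12*o)*(3 + B)²)*(-205) = ((-12*5)*(3 - 9)²)*(-205) = -60*(-6)²*(-205) = -60*36*(-205) = -2160*(-205) = 442800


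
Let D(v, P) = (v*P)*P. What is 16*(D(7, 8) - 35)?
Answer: 6608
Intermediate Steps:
D(v, P) = v*P² (D(v, P) = (P*v)*P = v*P²)
16*(D(7, 8) - 35) = 16*(7*8² - 35) = 16*(7*64 - 35) = 16*(448 - 35) = 16*413 = 6608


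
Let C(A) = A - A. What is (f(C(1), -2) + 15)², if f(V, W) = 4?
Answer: 361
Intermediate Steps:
C(A) = 0
(f(C(1), -2) + 15)² = (4 + 15)² = 19² = 361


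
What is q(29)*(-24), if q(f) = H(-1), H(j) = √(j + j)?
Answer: -24*I*√2 ≈ -33.941*I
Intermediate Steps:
H(j) = √2*√j (H(j) = √(2*j) = √2*√j)
q(f) = I*√2 (q(f) = √2*√(-1) = √2*I = I*√2)
q(29)*(-24) = (I*√2)*(-24) = -24*I*√2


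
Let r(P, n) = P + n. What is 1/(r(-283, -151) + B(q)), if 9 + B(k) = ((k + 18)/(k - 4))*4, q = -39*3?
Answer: -11/4837 ≈ -0.0022741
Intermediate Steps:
q = -117
B(k) = -9 + 4*(18 + k)/(-4 + k) (B(k) = -9 + ((k + 18)/(k - 4))*4 = -9 + ((18 + k)/(-4 + k))*4 = -9 + 4*(18 + k)/(-4 + k))
1/(r(-283, -151) + B(q)) = 1/((-283 - 151) + (108 - 5*(-117))/(-4 - 117)) = 1/(-434 + (108 + 585)/(-121)) = 1/(-434 - 1/121*693) = 1/(-434 - 63/11) = 1/(-4837/11) = -11/4837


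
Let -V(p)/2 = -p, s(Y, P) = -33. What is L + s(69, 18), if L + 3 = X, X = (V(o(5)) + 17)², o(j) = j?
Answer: 693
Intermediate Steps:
V(p) = 2*p (V(p) = -(-2)*p = 2*p)
X = 729 (X = (2*5 + 17)² = (10 + 17)² = 27² = 729)
L = 726 (L = -3 + 729 = 726)
L + s(69, 18) = 726 - 33 = 693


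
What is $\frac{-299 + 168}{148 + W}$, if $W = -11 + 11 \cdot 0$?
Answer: $- \frac{131}{137} \approx -0.9562$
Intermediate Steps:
$W = -11$ ($W = -11 + 0 = -11$)
$\frac{-299 + 168}{148 + W} = \frac{-299 + 168}{148 - 11} = - \frac{131}{137}$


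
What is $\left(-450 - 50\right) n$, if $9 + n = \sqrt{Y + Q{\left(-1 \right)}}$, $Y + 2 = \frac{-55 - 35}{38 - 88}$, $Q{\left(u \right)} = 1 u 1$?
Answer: $4500 - 100 i \sqrt{30} \approx 4500.0 - 547.72 i$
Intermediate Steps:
$Q{\left(u \right)} = u$ ($Q{\left(u \right)} = u 1 = u$)
$Y = - \frac{1}{5}$ ($Y = -2 + \frac{-55 - 35}{38 - 88} = -2 - \frac{90}{-50} = -2 - - \frac{9}{5} = -2 + \frac{9}{5} = - \frac{1}{5} \approx -0.2$)
$n = -9 + \frac{i \sqrt{30}}{5}$ ($n = -9 + \sqrt{- \frac{1}{5} - 1} = -9 + \sqrt{- \frac{6}{5}} = -9 + \frac{i \sqrt{30}}{5} \approx -9.0 + 1.0954 i$)
$\left(-450 - 50\right) n = \left(-450 - 50\right) \left(-9 + \frac{i \sqrt{30}}{5}\right) = - 500 \left(-9 + \frac{i \sqrt{30}}{5}\right) = 4500 - 100 i \sqrt{30}$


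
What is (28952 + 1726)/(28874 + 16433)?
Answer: 30678/45307 ≈ 0.67711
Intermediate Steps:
(28952 + 1726)/(28874 + 16433) = 30678/45307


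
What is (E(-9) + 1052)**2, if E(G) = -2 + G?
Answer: 1083681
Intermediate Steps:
(E(-9) + 1052)**2 = ((-2 - 9) + 1052)**2 = (-11 + 1052)**2 = 1041**2 = 1083681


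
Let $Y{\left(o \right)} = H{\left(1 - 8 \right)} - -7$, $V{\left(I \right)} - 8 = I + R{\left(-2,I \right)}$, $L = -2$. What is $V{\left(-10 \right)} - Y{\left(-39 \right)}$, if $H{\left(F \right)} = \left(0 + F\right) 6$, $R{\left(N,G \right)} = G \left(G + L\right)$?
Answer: $153$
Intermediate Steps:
$R{\left(N,G \right)} = G \left(-2 + G\right)$ ($R{\left(N,G \right)} = G \left(G - 2\right) = G \left(-2 + G\right)$)
$V{\left(I \right)} = 8 + I + I \left(-2 + I\right)$ ($V{\left(I \right)} = 8 + \left(I + I \left(-2 + I\right)\right) = 8 + I + I \left(-2 + I\right)$)
$H{\left(F \right)} = 6 F$ ($H{\left(F \right)} = F 6 = 6 F$)
$Y{\left(o \right)} = -35$ ($Y{\left(o \right)} = 6 \left(1 - 8\right) - -7 = 6 \left(1 - 8\right) + 7 = 6 \left(-7\right) + 7 = -42 + 7 = -35$)
$V{\left(-10 \right)} - Y{\left(-39 \right)} = \left(8 + \left(-10\right)^{2} - -10\right) - -35 = \left(8 + 100 + 10\right) + 35 = 118 + 35 = 153$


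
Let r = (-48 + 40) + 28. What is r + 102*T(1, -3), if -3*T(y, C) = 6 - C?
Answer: -286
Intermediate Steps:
T(y, C) = -2 + C/3 (T(y, C) = -(6 - C)/3 = -2 + C/3)
r = 20 (r = -8 + 28 = 20)
r + 102*T(1, -3) = 20 + 102*(-2 + (⅓)*(-3)) = 20 + 102*(-2 - 1) = 20 + 102*(-3) = 20 - 306 = -286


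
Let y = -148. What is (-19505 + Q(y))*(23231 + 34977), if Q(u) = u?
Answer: -1143961824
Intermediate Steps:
(-19505 + Q(y))*(23231 + 34977) = (-19505 - 148)*(23231 + 34977) = -19653*58208 = -1143961824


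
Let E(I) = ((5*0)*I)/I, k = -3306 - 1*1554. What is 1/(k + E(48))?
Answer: -1/4860 ≈ -0.00020576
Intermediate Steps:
k = -4860 (k = -3306 - 1554 = -4860)
E(I) = 0 (E(I) = (0*I)/I = 0/I = 0)
1/(k + E(48)) = 1/(-4860 + 0) = 1/(-4860) = -1/4860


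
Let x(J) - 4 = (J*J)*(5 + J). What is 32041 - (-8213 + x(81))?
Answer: -523996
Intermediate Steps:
x(J) = 4 + J²*(5 + J) (x(J) = 4 + (J*J)*(5 + J) = 4 + J²*(5 + J))
32041 - (-8213 + x(81)) = 32041 - (-8213 + (4 + 81³ + 5*81²)) = 32041 - (-8213 + (4 + 531441 + 5*6561)) = 32041 - (-8213 + (4 + 531441 + 32805)) = 32041 - (-8213 + 564250) = 32041 - 1*556037 = 32041 - 556037 = -523996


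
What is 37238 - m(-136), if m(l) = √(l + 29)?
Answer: 37238 - I*√107 ≈ 37238.0 - 10.344*I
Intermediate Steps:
m(l) = √(29 + l)
37238 - m(-136) = 37238 - √(29 - 136) = 37238 - √(-107) = 37238 - I*√107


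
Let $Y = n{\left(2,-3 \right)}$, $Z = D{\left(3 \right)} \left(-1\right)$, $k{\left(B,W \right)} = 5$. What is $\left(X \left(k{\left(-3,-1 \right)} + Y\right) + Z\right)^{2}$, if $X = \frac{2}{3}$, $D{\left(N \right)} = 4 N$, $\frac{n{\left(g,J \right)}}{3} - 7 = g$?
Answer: $\frac{784}{9} \approx 87.111$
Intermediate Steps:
$n{\left(g,J \right)} = 21 + 3 g$
$Z = -12$ ($Z = 4 \cdot 3 \left(-1\right) = 12 \left(-1\right) = -12$)
$Y = 27$ ($Y = 21 + 3 \cdot 2 = 21 + 6 = 27$)
$X = \frac{2}{3}$ ($X = 2 \cdot \frac{1}{3} = \frac{2}{3} \approx 0.66667$)
$\left(X \left(k{\left(-3,-1 \right)} + Y\right) + Z\right)^{2} = \left(\frac{2 \left(5 + 27\right)}{3} - 12\right)^{2} = \left(\frac{2}{3} \cdot 32 - 12\right)^{2} = \left(\frac{64}{3} - 12\right)^{2} = \left(\frac{28}{3}\right)^{2} = \frac{784}{9}$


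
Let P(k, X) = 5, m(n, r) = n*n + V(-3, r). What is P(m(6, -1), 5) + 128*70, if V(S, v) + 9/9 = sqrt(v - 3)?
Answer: 8965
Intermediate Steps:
V(S, v) = -1 + sqrt(-3 + v) (V(S, v) = -1 + sqrt(v - 3) = -1 + sqrt(-3 + v))
m(n, r) = -1 + n**2 + sqrt(-3 + r) (m(n, r) = n*n + (-1 + sqrt(-3 + r)) = n**2 + (-1 + sqrt(-3 + r)) = -1 + n**2 + sqrt(-3 + r))
P(m(6, -1), 5) + 128*70 = 5 + 128*70 = 5 + 8960 = 8965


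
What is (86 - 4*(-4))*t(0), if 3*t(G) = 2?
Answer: 68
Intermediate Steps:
t(G) = ⅔ (t(G) = (⅓)*2 = ⅔)
(86 - 4*(-4))*t(0) = (86 - 4*(-4))*(⅔) = (86 + 16)*(⅔) = 102*(⅔) = 68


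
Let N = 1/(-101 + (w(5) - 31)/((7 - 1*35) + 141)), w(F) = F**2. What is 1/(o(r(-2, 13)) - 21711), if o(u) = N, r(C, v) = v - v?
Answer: -11419/247918022 ≈ -4.6060e-5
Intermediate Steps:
r(C, v) = 0
N = -113/11419 (N = 1/(-101 + (5**2 - 31)/((7 - 1*35) + 141)) = 1/(-101 + (25 - 31)/((7 - 35) + 141)) = 1/(-101 - 6/(-28 + 141)) = 1/(-101 - 6/113) = 1/(-11419/113) = -113/11419 ≈ -0.0098958)
o(u) = -113/11419
1/(o(r(-2, 13)) - 21711) = 1/(-113/11419 - 21711) = 1/(-247918022/11419) = -11419/247918022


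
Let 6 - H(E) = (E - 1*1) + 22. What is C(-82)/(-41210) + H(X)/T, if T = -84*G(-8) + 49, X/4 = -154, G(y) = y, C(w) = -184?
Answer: 12449937/14856205 ≈ 0.83803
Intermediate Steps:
X = -616 (X = 4*(-154) = -616)
T = 721 (T = -84*(-8) + 49 = 672 + 49 = 721)
H(E) = -15 - E (H(E) = 6 - ((E - 1*1) + 22) = 6 - ((E - 1) + 22) = 6 - ((-1 + E) + 22) = 6 - (21 + E) = 6 + (-21 - E) = -15 - E)
C(-82)/(-41210) + H(X)/T = -184/(-41210) + (-15 - 1*(-616))/721 = -184*(-1/41210) + (-15 + 616)*(1/721) = 92/20605 + 601*(1/721) = 92/20605 + 601/721 = 12449937/14856205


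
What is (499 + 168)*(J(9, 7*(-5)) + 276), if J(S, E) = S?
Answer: 190095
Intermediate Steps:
(499 + 168)*(J(9, 7*(-5)) + 276) = (499 + 168)*(9 + 276) = 667*285 = 190095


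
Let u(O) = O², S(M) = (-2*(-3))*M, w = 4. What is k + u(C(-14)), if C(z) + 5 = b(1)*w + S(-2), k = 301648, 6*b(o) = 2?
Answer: 2717041/9 ≈ 3.0189e+5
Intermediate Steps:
S(M) = 6*M
b(o) = ⅓ (b(o) = (⅙)*2 = ⅓)
C(z) = -47/3 (C(z) = -5 + ((⅓)*4 + 6*(-2)) = -5 + (4/3 - 12) = -5 - 32/3 = -47/3)
k + u(C(-14)) = 301648 + (-47/3)² = 301648 + 2209/9 = 2717041/9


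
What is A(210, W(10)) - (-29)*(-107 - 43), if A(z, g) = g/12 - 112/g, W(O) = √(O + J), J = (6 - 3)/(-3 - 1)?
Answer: -4350 - 5339*√37/888 ≈ -4386.6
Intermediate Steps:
J = -¾ (J = 3/(-4) = 3*(-¼) = -¾ ≈ -0.75000)
W(O) = √(-¾ + O) (W(O) = √(O - ¾) = √(-¾ + O))
A(z, g) = -112/g + g/12 (A(z, g) = g*(1/12) - 112/g = g/12 - 112/g = -112/g + g/12)
A(210, W(10)) - (-29)*(-107 - 43) = (-112*2/√(-3 + 4*10) + (√(-3 + 4*10)/2)/12) - (-29)*(-107 - 43) = (-112*2/√(-3 + 40) + (√(-3 + 40)/2)/12) - (-29)*(-150) = (-112*2*√37/37 + (√37/2)/12) - 1*4350 = (-224*√37/37 + √37/24) - 4350 = -5339*√37/888 - 4350 = -4350 - 5339*√37/888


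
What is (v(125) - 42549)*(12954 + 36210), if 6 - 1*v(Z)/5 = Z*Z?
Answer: -5931341616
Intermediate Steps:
v(Z) = 30 - 5*Z² (v(Z) = 30 - 5*Z*Z = 30 - 5*Z²)
(v(125) - 42549)*(12954 + 36210) = ((30 - 5*125²) - 42549)*(12954 + 36210) = ((30 - 5*15625) - 42549)*49164 = ((30 - 78125) - 42549)*49164 = (-78095 - 42549)*49164 = -120644*49164 = -5931341616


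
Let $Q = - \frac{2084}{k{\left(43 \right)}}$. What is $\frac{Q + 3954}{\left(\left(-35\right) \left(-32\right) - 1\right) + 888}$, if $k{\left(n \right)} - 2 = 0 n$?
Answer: $\frac{2912}{2007} \approx 1.4509$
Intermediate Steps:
$k{\left(n \right)} = 2$ ($k{\left(n \right)} = 2 + 0 n = 2 + 0 = 2$)
$Q = -1042$ ($Q = - \frac{2084}{2} = \left(-2084\right) \frac{1}{2} = -1042$)
$\frac{Q + 3954}{\left(\left(-35\right) \left(-32\right) - 1\right) + 888} = \frac{-1042 + 3954}{\left(\left(-35\right) \left(-32\right) - 1\right) + 888} = \frac{2912}{\left(1120 - 1\right) + 888} = \frac{2912}{1119 + 888} = \frac{2912}{2007}$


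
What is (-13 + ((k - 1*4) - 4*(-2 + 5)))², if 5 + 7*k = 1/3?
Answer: 7921/9 ≈ 880.11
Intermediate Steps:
k = -⅔ (k = -5/7 + (⅐)/3 = -5/7 + (⅐)*(⅓) = -5/7 + 1/21 = -⅔ ≈ -0.66667)
(-13 + ((k - 1*4) - 4*(-2 + 5)))² = (-13 + ((-⅔ - 1*4) - 4*(-2 + 5)))² = (-13 + ((-⅔ - 4) - 4*3))² = (-13 + (-14/3 - 1*12))² = (-13 + (-14/3 - 12))² = (-13 - 50/3)² = (-89/3)² = 7921/9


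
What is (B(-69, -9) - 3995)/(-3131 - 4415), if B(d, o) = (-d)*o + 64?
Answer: 2276/3773 ≈ 0.60323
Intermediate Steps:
B(d, o) = 64 - d*o (B(d, o) = -d*o + 64 = 64 - d*o)
(B(-69, -9) - 3995)/(-3131 - 4415) = ((64 - 1*(-69)*(-9)) - 3995)/(-3131 - 4415) = ((64 - 621) - 3995)/(-7546) = (-557 - 3995)*(-1/7546) = -4552*(-1/7546) = 2276/3773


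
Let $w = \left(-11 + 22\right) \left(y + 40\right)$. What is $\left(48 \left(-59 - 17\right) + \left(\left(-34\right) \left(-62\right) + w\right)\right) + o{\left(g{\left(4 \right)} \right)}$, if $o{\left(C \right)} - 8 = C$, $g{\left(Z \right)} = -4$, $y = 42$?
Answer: $-634$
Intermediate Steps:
$w = 902$ ($w = \left(-11 + 22\right) \left(42 + 40\right) = 11 \cdot 82 = 902$)
$o{\left(C \right)} = 8 + C$
$\left(48 \left(-59 - 17\right) + \left(\left(-34\right) \left(-62\right) + w\right)\right) + o{\left(g{\left(4 \right)} \right)} = \left(48 \left(-59 - 17\right) + \left(\left(-34\right) \left(-62\right) + 902\right)\right) + \left(8 - 4\right) = \left(48 \left(-76\right) + \left(2108 + 902\right)\right) + 4 = \left(-3648 + 3010\right) + 4 = -638 + 4 = -634$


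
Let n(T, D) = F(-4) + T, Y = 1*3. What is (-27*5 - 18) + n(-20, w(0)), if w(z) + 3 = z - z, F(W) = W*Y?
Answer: -185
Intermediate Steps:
Y = 3
F(W) = 3*W (F(W) = W*3 = 3*W)
w(z) = -3 (w(z) = -3 + (z - z) = -3 + 0 = -3)
n(T, D) = -12 + T (n(T, D) = 3*(-4) + T = -12 + T)
(-27*5 - 18) + n(-20, w(0)) = (-27*5 - 18) + (-12 - 20) = (-135 - 18) - 32 = -153 - 32 = -185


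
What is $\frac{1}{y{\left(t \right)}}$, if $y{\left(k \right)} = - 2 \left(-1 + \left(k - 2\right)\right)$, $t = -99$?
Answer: $\frac{1}{204} \approx 0.004902$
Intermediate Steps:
$y{\left(k \right)} = 6 - 2 k$ ($y{\left(k \right)} = - 2 \left(-1 + \left(-2 + k\right)\right) = - 2 \left(-3 + k\right) = 6 - 2 k$)
$\frac{1}{y{\left(t \right)}} = \frac{1}{6 - -198} = \frac{1}{6 + 198} = \frac{1}{204}$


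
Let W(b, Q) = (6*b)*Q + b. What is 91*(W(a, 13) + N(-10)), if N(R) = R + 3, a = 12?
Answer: 85631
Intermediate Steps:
W(b, Q) = b + 6*Q*b (W(b, Q) = 6*Q*b + b = b + 6*Q*b)
N(R) = 3 + R
91*(W(a, 13) + N(-10)) = 91*(12*(1 + 6*13) + (3 - 10)) = 91*(12*(1 + 78) - 7) = 91*(12*79 - 7) = 91*(948 - 7) = 91*941 = 85631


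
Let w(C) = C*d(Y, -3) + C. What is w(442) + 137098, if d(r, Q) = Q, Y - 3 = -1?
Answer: 136214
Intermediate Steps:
Y = 2 (Y = 3 - 1 = 2)
w(C) = -2*C (w(C) = C*(-3) + C = -3*C + C = -2*C)
w(442) + 137098 = -2*442 + 137098 = -884 + 137098 = 136214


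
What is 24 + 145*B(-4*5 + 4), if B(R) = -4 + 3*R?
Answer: -7516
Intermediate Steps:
24 + 145*B(-4*5 + 4) = 24 + 145*(-4 + 3*(-4*5 + 4)) = 24 + 145*(-4 + 3*(-20 + 4)) = 24 + 145*(-4 + 3*(-16)) = 24 + 145*(-4 - 48) = 24 + 145*(-52) = 24 - 7540 = -7516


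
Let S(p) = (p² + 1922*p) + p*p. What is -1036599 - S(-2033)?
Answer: -5395351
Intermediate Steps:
S(p) = 2*p² + 1922*p (S(p) = (p² + 1922*p) + p² = 2*p² + 1922*p)
-1036599 - S(-2033) = -1036599 - 2*(-2033)*(961 - 2033) = -1036599 - 2*(-2033)*(-1072) = -1036599 - 1*4358752 = -1036599 - 4358752 = -5395351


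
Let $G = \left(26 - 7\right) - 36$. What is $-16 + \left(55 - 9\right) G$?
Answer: $-798$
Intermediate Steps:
$G = -17$ ($G = \left(26 + \left(-23 + 16\right)\right) - 36 = \left(26 - 7\right) - 36 = 19 - 36 = -17$)
$-16 + \left(55 - 9\right) G = -16 + \left(55 - 9\right) \left(-17\right) = -16 + 46 \left(-17\right) = -16 - 782 = -798$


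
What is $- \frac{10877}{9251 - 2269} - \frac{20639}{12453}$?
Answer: $- \frac{279552779}{86946846} \approx -3.2152$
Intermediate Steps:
$- \frac{10877}{9251 - 2269} - \frac{20639}{12453} = - \frac{10877}{6982} - \frac{20639}{12453} = - \frac{279552779}{86946846}$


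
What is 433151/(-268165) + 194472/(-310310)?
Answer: -18656167069/8321428115 ≈ -2.2419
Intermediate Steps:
433151/(-268165) + 194472/(-310310) = 433151*(-1/268165) + 194472*(-1/310310) = -433151/268165 - 97236/155155 = -18656167069/8321428115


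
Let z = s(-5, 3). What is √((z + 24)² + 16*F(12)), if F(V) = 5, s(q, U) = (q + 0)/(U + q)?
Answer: √3129/2 ≈ 27.969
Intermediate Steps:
s(q, U) = q/(U + q)
z = 5/2 (z = -5/(3 - 5) = -5/(-2) = -5*(-½) = 5/2 ≈ 2.5000)
√((z + 24)² + 16*F(12)) = √((5/2 + 24)² + 16*5) = √((53/2)² + 80) = √(2809/4 + 80) = √(3129/4) = √3129/2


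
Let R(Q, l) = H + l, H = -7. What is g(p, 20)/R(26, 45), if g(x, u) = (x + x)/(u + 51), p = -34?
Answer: -34/1349 ≈ -0.025204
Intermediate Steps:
R(Q, l) = -7 + l
g(x, u) = 2*x/(51 + u) (g(x, u) = (2*x)/(51 + u) = 2*x/(51 + u))
g(p, 20)/R(26, 45) = (2*(-34)/(51 + 20))/(-7 + 45) = (2*(-34)/71)/38 = (2*(-34)*(1/71))*(1/38) = -68/71*1/38 = -34/1349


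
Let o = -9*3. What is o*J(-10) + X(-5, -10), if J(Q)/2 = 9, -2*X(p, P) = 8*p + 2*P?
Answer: -456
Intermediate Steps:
X(p, P) = -P - 4*p (X(p, P) = -(8*p + 2*P)/2 = -(2*P + 8*p)/2 = -P - 4*p)
J(Q) = 18 (J(Q) = 2*9 = 18)
o = -27 (o = -9*3 = -27)
o*J(-10) + X(-5, -10) = -27*18 + (-1*(-10) - 4*(-5)) = -486 + (10 + 20) = -486 + 30 = -456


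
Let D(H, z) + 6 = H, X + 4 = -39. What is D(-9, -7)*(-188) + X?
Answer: 2777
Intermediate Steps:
X = -43 (X = -4 - 39 = -43)
D(H, z) = -6 + H
D(-9, -7)*(-188) + X = (-6 - 9)*(-188) - 43 = -15*(-188) - 43 = 2820 - 43 = 2777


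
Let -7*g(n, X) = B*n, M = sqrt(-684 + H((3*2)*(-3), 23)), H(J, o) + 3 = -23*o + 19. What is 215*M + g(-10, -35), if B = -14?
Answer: -20 + 645*I*sqrt(133) ≈ -20.0 + 7438.5*I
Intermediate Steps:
H(J, o) = 16 - 23*o (H(J, o) = -3 + (-23*o + 19) = -3 + (19 - 23*o) = 16 - 23*o)
M = 3*I*sqrt(133) (M = sqrt(-684 + (16 - 23*23)) = sqrt(-684 + (16 - 529)) = sqrt(-684 - 513) = sqrt(-1197) = 3*I*sqrt(133) ≈ 34.598*I)
g(n, X) = 2*n (g(n, X) = -(-2)*n = 2*n)
215*M + g(-10, -35) = 215*(3*I*sqrt(133)) + 2*(-10) = 645*I*sqrt(133) - 20 = -20 + 645*I*sqrt(133)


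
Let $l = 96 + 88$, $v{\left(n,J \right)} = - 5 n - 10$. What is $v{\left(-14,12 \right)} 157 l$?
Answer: $1733280$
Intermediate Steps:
$v{\left(n,J \right)} = -10 - 5 n$
$l = 184$
$v{\left(-14,12 \right)} 157 l = \left(-10 - -70\right) 157 \cdot 184 = \left(-10 + 70\right) 157 \cdot 184 = 60 \cdot 157 \cdot 184 = 9420 \cdot 184 = 1733280$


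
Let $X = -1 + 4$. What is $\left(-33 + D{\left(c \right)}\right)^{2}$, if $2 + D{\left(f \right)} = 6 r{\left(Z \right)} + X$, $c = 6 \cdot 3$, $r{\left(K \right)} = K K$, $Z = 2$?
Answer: $64$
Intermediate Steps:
$r{\left(K \right)} = K^{2}$
$X = 3$
$c = 18$
$D{\left(f \right)} = 25$ ($D{\left(f \right)} = -2 + \left(6 \cdot 2^{2} + 3\right) = -2 + \left(6 \cdot 4 + 3\right) = -2 + \left(24 + 3\right) = -2 + 27 = 25$)
$\left(-33 + D{\left(c \right)}\right)^{2} = \left(-33 + 25\right)^{2} = \left(-8\right)^{2} = 64$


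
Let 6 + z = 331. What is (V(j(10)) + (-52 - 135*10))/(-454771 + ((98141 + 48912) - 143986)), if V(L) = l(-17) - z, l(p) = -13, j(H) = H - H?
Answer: 5/1298 ≈ 0.0038521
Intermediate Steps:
z = 325 (z = -6 + 331 = 325)
j(H) = 0
V(L) = -338 (V(L) = -13 - 1*325 = -13 - 325 = -338)
(V(j(10)) + (-52 - 135*10))/(-454771 + ((98141 + 48912) - 143986)) = (-338 + (-52 - 135*10))/(-454771 + ((98141 + 48912) - 143986)) = (-338 + (-52 - 1350))/(-454771 + (147053 - 143986)) = (-338 - 1402)/(-454771 + 3067) = -1740/(-451704) = -1740*(-1/451704) = 5/1298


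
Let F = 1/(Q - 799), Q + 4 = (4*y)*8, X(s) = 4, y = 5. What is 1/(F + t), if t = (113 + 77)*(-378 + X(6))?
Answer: -643/45691581 ≈ -1.4073e-5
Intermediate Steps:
Q = 156 (Q = -4 + (4*5)*8 = -4 + 20*8 = -4 + 160 = 156)
t = -71060 (t = (113 + 77)*(-378 + 4) = 190*(-374) = -71060)
F = -1/643 (F = 1/(156 - 799) = 1/(-643) = -1/643 ≈ -0.0015552)
1/(F + t) = 1/(-1/643 - 71060) = 1/(-45691581/643) = -643/45691581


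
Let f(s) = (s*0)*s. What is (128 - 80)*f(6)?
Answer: 0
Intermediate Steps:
f(s) = 0 (f(s) = 0*s = 0)
(128 - 80)*f(6) = (128 - 80)*0 = 48*0 = 0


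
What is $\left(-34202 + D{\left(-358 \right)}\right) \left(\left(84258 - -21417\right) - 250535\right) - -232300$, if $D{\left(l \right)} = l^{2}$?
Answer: $-13611103020$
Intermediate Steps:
$\left(-34202 + D{\left(-358 \right)}\right) \left(\left(84258 - -21417\right) - 250535\right) - -232300 = \left(-34202 + \left(-358\right)^{2}\right) \left(\left(84258 - -21417\right) - 250535\right) - -232300 = \left(-34202 + 128164\right) \left(\left(84258 + 21417\right) - 250535\right) + 232300 = 93962 \left(105675 - 250535\right) + 232300 = 93962 \left(-144860\right) + 232300 = -13611335320 + 232300 = -13611103020$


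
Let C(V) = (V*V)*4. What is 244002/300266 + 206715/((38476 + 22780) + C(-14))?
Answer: 2573579009/620950088 ≈ 4.1446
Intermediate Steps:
C(V) = 4*V**2 (C(V) = V**2*4 = 4*V**2)
244002/300266 + 206715/((38476 + 22780) + C(-14)) = 244002/300266 + 206715/((38476 + 22780) + 4*(-14)**2) = 244002*(1/300266) + 206715/(61256 + 4*196) = 122001/150133 + 206715/(61256 + 784) = 122001/150133 + 206715/62040 = 122001/150133 + 206715*(1/62040) = 122001/150133 + 13781/4136 = 2573579009/620950088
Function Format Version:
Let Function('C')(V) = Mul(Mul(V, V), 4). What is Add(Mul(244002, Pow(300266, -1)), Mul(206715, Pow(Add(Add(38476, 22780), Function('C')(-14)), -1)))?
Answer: Rational(2573579009, 620950088) ≈ 4.1446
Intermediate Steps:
Function('C')(V) = Mul(4, Pow(V, 2)) (Function('C')(V) = Mul(Pow(V, 2), 4) = Mul(4, Pow(V, 2)))
Add(Mul(244002, Pow(300266, -1)), Mul(206715, Pow(Add(Add(38476, 22780), Function('C')(-14)), -1))) = Add(Mul(244002, Pow(300266, -1)), Mul(206715, Pow(Add(Add(38476, 22780), Mul(4, Pow(-14, 2))), -1))) = Add(Mul(244002, Rational(1, 300266)), Mul(206715, Pow(Add(61256, Mul(4, 196)), -1))) = Add(Rational(122001, 150133), Mul(206715, Pow(Add(61256, 784), -1))) = Add(Rational(122001, 150133), Mul(206715, Pow(62040, -1))) = Add(Rational(122001, 150133), Mul(206715, Rational(1, 62040))) = Add(Rational(122001, 150133), Rational(13781, 4136)) = Rational(2573579009, 620950088)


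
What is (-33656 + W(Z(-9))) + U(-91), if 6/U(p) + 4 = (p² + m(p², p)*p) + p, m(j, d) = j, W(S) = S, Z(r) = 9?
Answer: -25079969101/745385 ≈ -33647.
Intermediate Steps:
U(p) = 6/(-4 + p + p² + p³) (U(p) = 6/(-4 + ((p² + p²*p) + p)) = 6/(-4 + ((p² + p³) + p)) = 6/(-4 + (p + p² + p³)) = 6/(-4 + p + p² + p³))
(-33656 + W(Z(-9))) + U(-91) = (-33656 + 9) + 6/(-4 - 91 + (-91)² + (-91)³) = -33647 + 6/(-4 - 91 + 8281 - 753571) = -33647 + 6/(-745385) = -33647 + 6*(-1/745385) = -33647 - 6/745385 = -25079969101/745385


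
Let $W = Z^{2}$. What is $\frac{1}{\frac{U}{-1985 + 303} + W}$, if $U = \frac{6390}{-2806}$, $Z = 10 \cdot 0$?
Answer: $\frac{2359846}{3195} \approx 738.61$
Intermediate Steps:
$Z = 0$
$U = - \frac{3195}{1403}$ ($U = 6390 \left(- \frac{1}{2806}\right) = - \frac{3195}{1403} \approx -2.2773$)
$W = 0$ ($W = 0^{2} = 0$)
$\frac{1}{\frac{U}{-1985 + 303} + W} = \frac{1}{- \frac{3195}{1403 \left(-1985 + 303\right)} + 0} = \frac{1}{- \frac{3195}{1403 \left(-1682\right)} + 0} = \frac{1}{\left(- \frac{3195}{1403}\right) \left(- \frac{1}{1682}\right) + 0} = \frac{1}{\frac{3195}{2359846} + 0} = \frac{1}{\frac{3195}{2359846}} = \frac{2359846}{3195}$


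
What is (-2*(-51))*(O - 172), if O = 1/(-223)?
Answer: -3912414/223 ≈ -17544.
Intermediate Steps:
O = -1/223 ≈ -0.0044843
(-2*(-51))*(O - 172) = (-2*(-51))*(-1/223 - 172) = 102*(-38357/223) = -3912414/223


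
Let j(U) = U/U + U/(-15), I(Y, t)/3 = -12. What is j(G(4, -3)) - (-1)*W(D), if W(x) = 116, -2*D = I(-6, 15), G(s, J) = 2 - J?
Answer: 350/3 ≈ 116.67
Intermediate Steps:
I(Y, t) = -36 (I(Y, t) = 3*(-12) = -36)
D = 18 (D = -½*(-36) = 18)
j(U) = 1 - U/15 (j(U) = 1 + U*(-1/15) = 1 - U/15)
j(G(4, -3)) - (-1)*W(D) = (1 - (2 - 1*(-3))/15) - (-1)*116 = (1 - (2 + 3)/15) - 1*(-116) = (1 - 1/15*5) + 116 = (1 - ⅓) + 116 = ⅔ + 116 = 350/3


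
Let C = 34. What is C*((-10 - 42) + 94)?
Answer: 1428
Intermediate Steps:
C*((-10 - 42) + 94) = 34*((-10 - 42) + 94) = 34*(-52 + 94) = 34*42 = 1428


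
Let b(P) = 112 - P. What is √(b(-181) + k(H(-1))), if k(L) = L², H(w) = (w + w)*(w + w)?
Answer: √309 ≈ 17.578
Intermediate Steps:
H(w) = 4*w² (H(w) = (2*w)*(2*w) = 4*w²)
√(b(-181) + k(H(-1))) = √((112 - 1*(-181)) + (4*(-1)²)²) = √((112 + 181) + (4*1)²) = √(293 + 4²) = √(293 + 16) = √309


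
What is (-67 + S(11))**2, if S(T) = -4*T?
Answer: 12321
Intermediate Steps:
(-67 + S(11))**2 = (-67 - 4*11)**2 = (-67 - 44)**2 = (-111)**2 = 12321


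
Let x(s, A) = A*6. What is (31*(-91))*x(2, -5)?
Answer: 84630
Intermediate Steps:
x(s, A) = 6*A
(31*(-91))*x(2, -5) = (31*(-91))*(6*(-5)) = -2821*(-30) = 84630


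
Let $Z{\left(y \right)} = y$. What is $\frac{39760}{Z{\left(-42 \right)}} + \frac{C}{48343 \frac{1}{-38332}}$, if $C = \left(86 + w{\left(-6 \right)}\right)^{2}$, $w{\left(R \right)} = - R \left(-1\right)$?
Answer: $- \frac{873268520}{145029} \approx -6021.3$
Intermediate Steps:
$w{\left(R \right)} = R$
$C = 6400$ ($C = \left(86 - 6\right)^{2} = 80^{2} = 6400$)
$\frac{39760}{Z{\left(-42 \right)}} + \frac{C}{48343 \frac{1}{-38332}} = \frac{39760}{-42} + \frac{6400}{48343 \frac{1}{-38332}} = 39760 \left(- \frac{1}{42}\right) + \frac{6400}{48343 \left(- \frac{1}{38332}\right)} = - \frac{2840}{3} + \frac{6400}{- \frac{48343}{38332}} = - \frac{2840}{3} + 6400 \left(- \frac{38332}{48343}\right) = - \frac{2840}{3} - \frac{245324800}{48343} = - \frac{873268520}{145029}$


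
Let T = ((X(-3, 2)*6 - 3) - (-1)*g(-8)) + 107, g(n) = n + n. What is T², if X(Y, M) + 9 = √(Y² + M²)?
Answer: 1624 + 408*√13 ≈ 3095.1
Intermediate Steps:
g(n) = 2*n
X(Y, M) = -9 + √(M² + Y²) (X(Y, M) = -9 + √(Y² + M²) = -9 + √(M² + Y²))
T = 34 + 6*√13 (T = (((-9 + √(2² + (-3)²))*6 - 3) - (-1)*2*(-8)) + 107 = (((-9 + √(4 + 9))*6 - 3) - (-1)*(-16)) + 107 = (((-9 + √13)*6 - 3) - 1*16) + 107 = (((-54 + 6*√13) - 3) - 16) + 107 = ((-57 + 6*√13) - 16) + 107 = (-73 + 6*√13) + 107 = 34 + 6*√13 ≈ 55.633)
T² = (34 + 6*√13)²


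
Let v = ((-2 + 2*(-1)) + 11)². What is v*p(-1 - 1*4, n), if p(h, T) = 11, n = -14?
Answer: 539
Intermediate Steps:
v = 49 (v = ((-2 - 2) + 11)² = (-4 + 11)² = 7² = 49)
v*p(-1 - 1*4, n) = 49*11 = 539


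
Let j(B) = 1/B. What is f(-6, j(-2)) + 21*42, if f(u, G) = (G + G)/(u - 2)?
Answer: 7057/8 ≈ 882.13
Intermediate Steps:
j(B) = 1/B
f(u, G) = 2*G/(-2 + u) (f(u, G) = (2*G)/(-2 + u) = 2*G/(-2 + u))
f(-6, j(-2)) + 21*42 = 2/(-2*(-2 - 6)) + 21*42 = 2*(-½)/(-8) + 882 = 2*(-½)*(-⅛) + 882 = ⅛ + 882 = 7057/8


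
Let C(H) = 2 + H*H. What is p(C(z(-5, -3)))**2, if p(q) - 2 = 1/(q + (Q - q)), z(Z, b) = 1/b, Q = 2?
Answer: 25/4 ≈ 6.2500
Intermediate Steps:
C(H) = 2 + H**2
p(q) = 5/2 (p(q) = 2 + 1/(q + (2 - q)) = 2 + 1/2 = 5/2)
p(C(z(-5, -3)))**2 = (5/2)**2 = 25/4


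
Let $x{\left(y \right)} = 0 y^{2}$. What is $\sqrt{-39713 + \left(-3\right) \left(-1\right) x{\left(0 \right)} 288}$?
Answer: $i \sqrt{39713} \approx 199.28 i$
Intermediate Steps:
$x{\left(y \right)} = 0$
$\sqrt{-39713 + \left(-3\right) \left(-1\right) x{\left(0 \right)} 288} = \sqrt{-39713 + \left(-3\right) \left(-1\right) 0 \cdot 288} = \sqrt{-39713 + 3 \cdot 0 \cdot 288} = \sqrt{-39713 + 0 \cdot 288} = \sqrt{-39713 + 0} = \sqrt{-39713} = i \sqrt{39713}$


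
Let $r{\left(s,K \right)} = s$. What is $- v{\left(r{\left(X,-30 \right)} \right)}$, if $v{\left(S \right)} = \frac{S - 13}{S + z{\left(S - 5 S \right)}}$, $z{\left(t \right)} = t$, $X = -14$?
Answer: $\frac{9}{14} \approx 0.64286$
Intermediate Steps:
$v{\left(S \right)} = - \frac{-13 + S}{3 S}$ ($v{\left(S \right)} = \frac{S - 13}{S + \left(S - 5 S\right)} = \frac{-13 + S}{S - 4 S} = \frac{-13 + S}{\left(-3\right) S} = \left(-13 + S\right) \left(- \frac{1}{3 S}\right) = - \frac{-13 + S}{3 S}$)
$- v{\left(r{\left(X,-30 \right)} \right)} = - \frac{13 - -14}{3 \left(-14\right)} = - \frac{\left(-1\right) \left(13 + 14\right)}{3 \cdot 14} = - \frac{\left(-1\right) 27}{3 \cdot 14} = \left(-1\right) \left(- \frac{9}{14}\right) = \frac{9}{14}$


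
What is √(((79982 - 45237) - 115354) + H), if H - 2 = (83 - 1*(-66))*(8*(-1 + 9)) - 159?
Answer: I*√71230 ≈ 266.89*I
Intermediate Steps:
H = 9379 (H = 2 + ((83 - 1*(-66))*(8*(-1 + 9)) - 159) = 2 + ((83 + 66)*(8*8) - 159) = 2 + (149*64 - 159) = 2 + (9536 - 159) = 2 + 9377 = 9379)
√(((79982 - 45237) - 115354) + H) = √(((79982 - 45237) - 115354) + 9379) = √((34745 - 115354) + 9379) = √(-80609 + 9379) = √(-71230) = I*√71230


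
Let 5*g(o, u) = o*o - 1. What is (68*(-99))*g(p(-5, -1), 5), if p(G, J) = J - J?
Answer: 6732/5 ≈ 1346.4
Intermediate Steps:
p(G, J) = 0
g(o, u) = -1/5 + o**2/5 (g(o, u) = (o*o - 1)/5 = (o**2 - 1)/5 = (-1 + o**2)/5 = -1/5 + o**2/5)
(68*(-99))*g(p(-5, -1), 5) = (68*(-99))*(-1/5 + (1/5)*0**2) = -6732*(-1/5 + (1/5)*0) = -6732*(-1/5 + 0) = -6732*(-1/5) = 6732/5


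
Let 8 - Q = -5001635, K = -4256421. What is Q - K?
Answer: 9258064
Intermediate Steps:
Q = 5001643 (Q = 8 - 1*(-5001635) = 8 + 5001635 = 5001643)
Q - K = 5001643 - 1*(-4256421) = 5001643 + 4256421 = 9258064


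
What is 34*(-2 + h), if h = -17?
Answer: -646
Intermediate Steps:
34*(-2 + h) = 34*(-2 - 17) = 34*(-19) = -646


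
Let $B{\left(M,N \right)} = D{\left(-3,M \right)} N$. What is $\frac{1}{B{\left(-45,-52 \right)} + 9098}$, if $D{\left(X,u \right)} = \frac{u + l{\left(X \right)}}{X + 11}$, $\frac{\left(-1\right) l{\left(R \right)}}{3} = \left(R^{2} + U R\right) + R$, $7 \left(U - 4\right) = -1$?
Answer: $\frac{7}{64973} \approx 0.00010774$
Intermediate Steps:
$U = \frac{27}{7}$ ($U = 4 + \frac{1}{7} \left(-1\right) = 4 - \frac{1}{7} = \frac{27}{7} \approx 3.8571$)
$l{\left(R \right)} = - 3 R^{2} - \frac{102 R}{7}$ ($l{\left(R \right)} = - 3 \left(\left(R^{2} + \frac{27 R}{7}\right) + R\right) = - 3 \left(R^{2} + \frac{34 R}{7}\right) = - 3 R^{2} - \frac{102 R}{7}$)
$D{\left(X,u \right)} = \frac{u - \frac{3 X \left(34 + 7 X\right)}{7}}{11 + X}$ ($D{\left(X,u \right)} = \frac{u - \frac{3 X \left(34 + 7 X\right)}{7}}{X + 11} = \frac{u - \frac{3 X \left(34 + 7 X\right)}{7}}{11 + X}$)
$B{\left(M,N \right)} = N \left(\frac{117}{56} + \frac{M}{8}\right)$ ($B{\left(M,N \right)} = \frac{M - - \frac{9 \left(34 + 7 \left(-3\right)\right)}{7}}{11 - 3} N = \frac{M - - \frac{9 \left(34 - 21\right)}{7}}{8} N = \frac{M - \left(- \frac{9}{7}\right) 13}{8} N = \frac{M + \frac{117}{7}}{8} N = \frac{\frac{117}{7} + M}{8} N = \left(\frac{117}{56} + \frac{M}{8}\right) N = N \left(\frac{117}{56} + \frac{M}{8}\right)$)
$\frac{1}{B{\left(-45,-52 \right)} + 9098} = \frac{1}{\frac{1}{56} \left(-52\right) \left(117 + 7 \left(-45\right)\right) + 9098} = \frac{1}{\frac{1}{56} \left(-52\right) \left(117 - 315\right) + 9098} = \frac{1}{\frac{1}{56} \left(-52\right) \left(-198\right) + 9098} = \frac{1}{\frac{1287}{7} + 9098} = \frac{1}{\frac{64973}{7}} = \frac{7}{64973}$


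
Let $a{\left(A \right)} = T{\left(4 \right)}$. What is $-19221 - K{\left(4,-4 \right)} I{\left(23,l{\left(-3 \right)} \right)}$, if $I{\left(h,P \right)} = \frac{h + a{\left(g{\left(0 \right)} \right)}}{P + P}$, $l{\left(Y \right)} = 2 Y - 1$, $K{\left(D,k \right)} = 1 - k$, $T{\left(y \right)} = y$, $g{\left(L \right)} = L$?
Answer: $- \frac{268959}{14} \approx -19211.0$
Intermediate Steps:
$l{\left(Y \right)} = -1 + 2 Y$
$a{\left(A \right)} = 4$
$I{\left(h,P \right)} = \frac{4 + h}{2 P}$ ($I{\left(h,P \right)} = \frac{h + 4}{P + P} = \frac{4 + h}{2 P}$)
$-19221 - K{\left(4,-4 \right)} I{\left(23,l{\left(-3 \right)} \right)} = -19221 - \left(1 - -4\right) \frac{4 + 23}{2 \left(-1 + 2 \left(-3\right)\right)} = -19221 - \left(1 + 4\right) \frac{1}{2} \frac{1}{-1 - 6} \cdot 27 = -19221 - 5 \cdot \frac{1}{2} \frac{1}{-7} \cdot 27 = -19221 - 5 \cdot \frac{1}{2} \left(- \frac{1}{7}\right) 27 = -19221 - 5 \left(- \frac{27}{14}\right) = -19221 - - \frac{135}{14} = -19221 + \frac{135}{14} = - \frac{268959}{14}$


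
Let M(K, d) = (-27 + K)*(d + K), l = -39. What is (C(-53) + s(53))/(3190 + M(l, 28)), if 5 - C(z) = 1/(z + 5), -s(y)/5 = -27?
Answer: 611/17088 ≈ 0.035756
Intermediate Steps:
M(K, d) = (-27 + K)*(K + d)
s(y) = 135 (s(y) = -5*(-27) = 135)
C(z) = 5 - 1/(5 + z) (C(z) = 5 - 1/(z + 5) = 5 - 1/(5 + z))
(C(-53) + s(53))/(3190 + M(l, 28)) = ((24 + 5*(-53))/(5 - 53) + 135)/(3190 + ((-39)² - 27*(-39) - 27*28 - 39*28)) = ((24 - 265)/(-48) + 135)/(3190 + (1521 + 1053 - 756 - 1092)) = (-1/48*(-241) + 135)/(3190 + 726) = (241/48 + 135)/3916 = (6721/48)*(1/3916) = 611/17088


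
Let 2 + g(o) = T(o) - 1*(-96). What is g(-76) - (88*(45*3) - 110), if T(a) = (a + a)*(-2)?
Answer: -11372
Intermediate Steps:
T(a) = -4*a (T(a) = (2*a)*(-2) = -4*a)
g(o) = 94 - 4*o (g(o) = -2 + (-4*o - 1*(-96)) = -2 + (-4*o + 96) = -2 + (96 - 4*o) = 94 - 4*o)
g(-76) - (88*(45*3) - 110) = (94 - 4*(-76)) - (88*(45*3) - 110) = (94 + 304) - (88*135 - 110) = 398 - (11880 - 110) = 398 - 1*11770 = 398 - 11770 = -11372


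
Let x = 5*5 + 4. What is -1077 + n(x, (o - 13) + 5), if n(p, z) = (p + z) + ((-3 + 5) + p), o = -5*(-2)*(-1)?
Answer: -1035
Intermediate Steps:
x = 29 (x = 25 + 4 = 29)
o = -10 (o = 10*(-1) = -10)
n(p, z) = 2 + z + 2*p (n(p, z) = (p + z) + (2 + p) = 2 + z + 2*p)
-1077 + n(x, (o - 13) + 5) = -1077 + (2 + ((-10 - 13) + 5) + 2*29) = -1077 + (2 + (-23 + 5) + 58) = -1077 + (2 - 18 + 58) = -1077 + 42 = -1035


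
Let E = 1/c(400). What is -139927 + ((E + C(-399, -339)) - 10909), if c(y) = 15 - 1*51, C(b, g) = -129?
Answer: -5434741/36 ≈ -1.5097e+5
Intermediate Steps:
c(y) = -36 (c(y) = 15 - 51 = -36)
E = -1/36 (E = 1/(-36) = -1/36 ≈ -0.027778)
-139927 + ((E + C(-399, -339)) - 10909) = -139927 + ((-1/36 - 129) - 10909) = -139927 + (-4645/36 - 10909) = -139927 - 397369/36 = -5434741/36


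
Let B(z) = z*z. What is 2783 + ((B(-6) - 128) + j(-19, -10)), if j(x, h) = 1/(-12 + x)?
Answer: 83420/31 ≈ 2691.0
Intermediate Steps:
B(z) = z²
2783 + ((B(-6) - 128) + j(-19, -10)) = 2783 + (((-6)² - 128) + 1/(-12 - 19)) = 2783 + ((36 - 128) + 1/(-31)) = 2783 + (-92 - 1/31) = 2783 - 2853/31 = 83420/31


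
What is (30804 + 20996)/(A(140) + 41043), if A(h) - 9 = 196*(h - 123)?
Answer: 6475/5548 ≈ 1.1671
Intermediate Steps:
A(h) = -24099 + 196*h (A(h) = 9 + 196*(h - 123) = 9 + 196*(-123 + h) = 9 + (-24108 + 196*h) = -24099 + 196*h)
(30804 + 20996)/(A(140) + 41043) = (30804 + 20996)/((-24099 + 196*140) + 41043) = 51800/((-24099 + 27440) + 41043) = 51800/(3341 + 41043) = 51800/44384 = 51800*(1/44384) = 6475/5548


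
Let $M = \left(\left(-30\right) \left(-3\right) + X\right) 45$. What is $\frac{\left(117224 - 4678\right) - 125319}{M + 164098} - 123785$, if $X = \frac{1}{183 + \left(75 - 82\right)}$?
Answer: $- \frac{3663307050053}{29594093} \approx -1.2379 \cdot 10^{5}$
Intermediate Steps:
$X = \frac{1}{176}$ ($X = \frac{1}{183 - 7} = \frac{1}{176} \approx 0.0056818$)
$M = \frac{712845}{176}$ ($M = \left(\left(-30\right) \left(-3\right) + \frac{1}{176}\right) 45 = \left(90 + \frac{1}{176}\right) 45 = \frac{15841}{176} \cdot 45 = \frac{712845}{176} \approx 4050.3$)
$\frac{\left(117224 - 4678\right) - 125319}{M + 164098} - 123785 = \frac{\left(117224 - 4678\right) - 125319}{\frac{712845}{176} + 164098} - 123785 = \frac{\left(117224 - 4678\right) - 125319}{\frac{29594093}{176}} - 123785 = \left(112546 - 125319\right) \frac{176}{29594093} - 123785 = \left(-12773\right) \frac{176}{29594093} - 123785 = - \frac{2248048}{29594093} - 123785 = - \frac{3663307050053}{29594093}$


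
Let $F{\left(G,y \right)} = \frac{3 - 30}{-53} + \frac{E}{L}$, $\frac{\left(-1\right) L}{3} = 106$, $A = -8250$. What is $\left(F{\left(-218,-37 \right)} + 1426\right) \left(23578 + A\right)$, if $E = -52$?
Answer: $\frac{3477018848}{159} \approx 2.1868 \cdot 10^{7}$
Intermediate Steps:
$L = -318$ ($L = \left(-3\right) 106 = -318$)
$F{\left(G,y \right)} = \frac{107}{159}$ ($F{\left(G,y \right)} = \frac{3 - 30}{-53} - \frac{52}{-318} = \left(-27\right) \left(- \frac{1}{53}\right) - - \frac{26}{159} = \frac{27}{53} + \frac{26}{159} = \frac{107}{159}$)
$\left(F{\left(-218,-37 \right)} + 1426\right) \left(23578 + A\right) = \left(\frac{107}{159} + 1426\right) \left(23578 - 8250\right) = \frac{226841}{159} \cdot 15328 = \frac{3477018848}{159}$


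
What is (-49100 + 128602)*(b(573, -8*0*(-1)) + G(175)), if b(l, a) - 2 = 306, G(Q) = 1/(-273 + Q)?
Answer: 1199804433/49 ≈ 2.4486e+7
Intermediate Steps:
b(l, a) = 308 (b(l, a) = 2 + 306 = 308)
(-49100 + 128602)*(b(573, -8*0*(-1)) + G(175)) = (-49100 + 128602)*(308 + 1/(-273 + 175)) = 79502*(308 + 1/(-98)) = 79502*(308 - 1/98) = 79502*(30183/98) = 1199804433/49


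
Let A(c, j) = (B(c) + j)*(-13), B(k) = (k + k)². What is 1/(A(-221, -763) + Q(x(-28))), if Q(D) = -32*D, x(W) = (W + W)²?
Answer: -1/2630165 ≈ -3.8020e-7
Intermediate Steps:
B(k) = 4*k² (B(k) = (2*k)² = 4*k²)
A(c, j) = -52*c² - 13*j (A(c, j) = (4*c² + j)*(-13) = (j + 4*c²)*(-13) = -52*c² - 13*j)
x(W) = 4*W² (x(W) = (2*W)² = 4*W²)
1/(A(-221, -763) + Q(x(-28))) = 1/((-52*(-221)² - 13*(-763)) - 128*(-28)²) = 1/((-52*48841 + 9919) - 128*784) = 1/((-2539732 + 9919) - 32*3136) = 1/(-2529813 - 100352) = 1/(-2630165) = -1/2630165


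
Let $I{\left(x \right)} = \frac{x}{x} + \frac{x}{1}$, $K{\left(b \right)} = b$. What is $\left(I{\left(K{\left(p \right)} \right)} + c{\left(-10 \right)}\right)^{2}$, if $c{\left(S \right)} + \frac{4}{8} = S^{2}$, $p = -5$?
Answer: $\frac{36481}{4} \approx 9120.3$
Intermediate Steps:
$I{\left(x \right)} = 1 + x$ ($I{\left(x \right)} = 1 + x 1 = 1 + x$)
$c{\left(S \right)} = - \frac{1}{2} + S^{2}$
$\left(I{\left(K{\left(p \right)} \right)} + c{\left(-10 \right)}\right)^{2} = \left(\left(1 - 5\right) - \left(\frac{1}{2} - \left(-10\right)^{2}\right)\right)^{2} = \left(-4 + \left(- \frac{1}{2} + 100\right)\right)^{2} = \left(-4 + \frac{199}{2}\right)^{2} = \left(\frac{191}{2}\right)^{2} = \frac{36481}{4}$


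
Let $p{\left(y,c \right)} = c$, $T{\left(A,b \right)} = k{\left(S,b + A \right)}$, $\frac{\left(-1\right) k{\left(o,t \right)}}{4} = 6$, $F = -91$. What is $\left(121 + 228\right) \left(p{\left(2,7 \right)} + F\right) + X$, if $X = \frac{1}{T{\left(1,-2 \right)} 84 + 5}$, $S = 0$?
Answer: $- \frac{58954477}{2011} \approx -29316.0$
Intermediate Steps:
$k{\left(o,t \right)} = -24$ ($k{\left(o,t \right)} = \left(-4\right) 6 = -24$)
$T{\left(A,b \right)} = -24$
$X = - \frac{1}{2011}$ ($X = \frac{1}{\left(-24\right) 84 + 5} = \frac{1}{-2016 + 5} = \frac{1}{-2011} = - \frac{1}{2011} \approx -0.00049726$)
$\left(121 + 228\right) \left(p{\left(2,7 \right)} + F\right) + X = \left(121 + 228\right) \left(7 - 91\right) - \frac{1}{2011} = 349 \left(-84\right) - \frac{1}{2011} = -29316 - \frac{1}{2011} = - \frac{58954477}{2011}$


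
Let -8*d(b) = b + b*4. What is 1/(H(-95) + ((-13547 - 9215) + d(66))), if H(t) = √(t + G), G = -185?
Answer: -364852/8319815849 - 32*I*√70/8319815849 ≈ -4.3853e-5 - 3.218e-8*I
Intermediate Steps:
d(b) = -5*b/8 (d(b) = -(b + b*4)/8 = -(b + 4*b)/8 = -5*b/8)
H(t) = √(-185 + t) (H(t) = √(t - 185) = √(-185 + t))
1/(H(-95) + ((-13547 - 9215) + d(66))) = 1/(√(-185 - 95) + ((-13547 - 9215) - 5/8*66)) = 1/(√(-280) + (-22762 - 165/4)) = 1/(2*I*√70 - 91213/4) = 1/(-91213/4 + 2*I*√70)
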